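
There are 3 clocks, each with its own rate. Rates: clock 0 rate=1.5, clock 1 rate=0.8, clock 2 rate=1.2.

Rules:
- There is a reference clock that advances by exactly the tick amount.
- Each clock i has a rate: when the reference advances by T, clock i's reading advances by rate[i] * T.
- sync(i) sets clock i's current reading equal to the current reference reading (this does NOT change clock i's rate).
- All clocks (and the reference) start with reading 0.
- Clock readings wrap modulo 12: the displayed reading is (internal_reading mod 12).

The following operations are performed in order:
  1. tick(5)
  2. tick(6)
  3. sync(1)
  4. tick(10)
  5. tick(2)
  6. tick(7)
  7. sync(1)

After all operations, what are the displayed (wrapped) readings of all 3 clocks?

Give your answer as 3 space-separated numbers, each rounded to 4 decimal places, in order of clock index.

After op 1 tick(5): ref=5.0000 raw=[7.5000 4.0000 6.0000]
After op 2 tick(6): ref=11.0000 raw=[16.5000 8.8000 13.2000]
After op 3 sync(1): ref=11.0000 raw=[16.5000 11.0000 13.2000]
After op 4 tick(10): ref=21.0000 raw=[31.5000 19.0000 25.2000]
After op 5 tick(2): ref=23.0000 raw=[34.5000 20.6000 27.6000]
After op 6 tick(7): ref=30.0000 raw=[45.0000 26.2000 36.0000]
After op 7 sync(1): ref=30.0000 raw=[45.0000 30.0000 36.0000]
Wrap final raw readings (mod 12): 45.0000 mod 12 = 9.0000; 30.0000 mod 12 = 6.0000; 36.0000 mod 12 = 0.0000

Answer: 9.0000 6.0000 0.0000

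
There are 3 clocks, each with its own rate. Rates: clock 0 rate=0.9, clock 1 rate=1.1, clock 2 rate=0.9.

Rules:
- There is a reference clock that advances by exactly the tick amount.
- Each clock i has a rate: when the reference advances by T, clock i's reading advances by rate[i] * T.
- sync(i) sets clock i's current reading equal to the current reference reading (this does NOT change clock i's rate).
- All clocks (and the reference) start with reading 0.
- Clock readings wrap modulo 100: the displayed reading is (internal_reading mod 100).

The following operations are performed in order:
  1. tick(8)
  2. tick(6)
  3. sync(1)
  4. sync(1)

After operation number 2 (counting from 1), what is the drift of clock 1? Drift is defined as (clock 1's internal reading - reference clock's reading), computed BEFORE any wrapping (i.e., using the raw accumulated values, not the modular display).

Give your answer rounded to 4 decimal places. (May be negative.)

After op 1 tick(8): ref=8.0000 raw=[7.2000 8.8000 7.2000]
After op 2 tick(6): ref=14.0000 raw=[12.6000 15.4000 12.6000]
Drift of clock 1 after op 2: 15.4000 - 14.0000 = 1.4000

Answer: 1.4000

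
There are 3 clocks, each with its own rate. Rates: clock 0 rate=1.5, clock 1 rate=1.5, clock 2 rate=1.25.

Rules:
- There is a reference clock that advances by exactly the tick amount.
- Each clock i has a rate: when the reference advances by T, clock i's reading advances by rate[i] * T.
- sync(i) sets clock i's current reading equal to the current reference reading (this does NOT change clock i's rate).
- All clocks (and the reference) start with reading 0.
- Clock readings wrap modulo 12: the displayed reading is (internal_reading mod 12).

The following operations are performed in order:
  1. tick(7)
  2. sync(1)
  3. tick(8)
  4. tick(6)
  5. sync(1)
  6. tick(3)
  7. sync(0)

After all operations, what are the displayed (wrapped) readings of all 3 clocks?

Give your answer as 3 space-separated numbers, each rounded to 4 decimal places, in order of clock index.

Answer: 0.0000 1.5000 6.0000

Derivation:
After op 1 tick(7): ref=7.0000 raw=[10.5000 10.5000 8.7500]
After op 2 sync(1): ref=7.0000 raw=[10.5000 7.0000 8.7500]
After op 3 tick(8): ref=15.0000 raw=[22.5000 19.0000 18.7500]
After op 4 tick(6): ref=21.0000 raw=[31.5000 28.0000 26.2500]
After op 5 sync(1): ref=21.0000 raw=[31.5000 21.0000 26.2500]
After op 6 tick(3): ref=24.0000 raw=[36.0000 25.5000 30.0000]
After op 7 sync(0): ref=24.0000 raw=[24.0000 25.5000 30.0000]
Wrap final raw readings (mod 12): 24.0000 mod 12 = 0.0000; 25.5000 mod 12 = 1.5000; 30.0000 mod 12 = 6.0000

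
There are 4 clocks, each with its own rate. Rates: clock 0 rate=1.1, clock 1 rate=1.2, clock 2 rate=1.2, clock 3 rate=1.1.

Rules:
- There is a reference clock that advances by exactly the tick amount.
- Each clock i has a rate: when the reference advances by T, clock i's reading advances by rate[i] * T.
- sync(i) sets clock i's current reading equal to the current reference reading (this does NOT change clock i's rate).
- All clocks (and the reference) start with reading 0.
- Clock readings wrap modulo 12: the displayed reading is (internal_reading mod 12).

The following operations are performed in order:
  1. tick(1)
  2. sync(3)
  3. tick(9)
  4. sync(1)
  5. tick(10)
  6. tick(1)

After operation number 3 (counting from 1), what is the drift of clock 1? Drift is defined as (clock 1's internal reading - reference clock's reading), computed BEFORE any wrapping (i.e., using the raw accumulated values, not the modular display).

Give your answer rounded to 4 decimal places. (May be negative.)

Answer: 2.0000

Derivation:
After op 1 tick(1): ref=1.0000 raw=[1.1000 1.2000 1.2000 1.1000]
After op 2 sync(3): ref=1.0000 raw=[1.1000 1.2000 1.2000 1.0000]
After op 3 tick(9): ref=10.0000 raw=[11.0000 12.0000 12.0000 10.9000]
Drift of clock 1 after op 3: 12.0000 - 10.0000 = 2.0000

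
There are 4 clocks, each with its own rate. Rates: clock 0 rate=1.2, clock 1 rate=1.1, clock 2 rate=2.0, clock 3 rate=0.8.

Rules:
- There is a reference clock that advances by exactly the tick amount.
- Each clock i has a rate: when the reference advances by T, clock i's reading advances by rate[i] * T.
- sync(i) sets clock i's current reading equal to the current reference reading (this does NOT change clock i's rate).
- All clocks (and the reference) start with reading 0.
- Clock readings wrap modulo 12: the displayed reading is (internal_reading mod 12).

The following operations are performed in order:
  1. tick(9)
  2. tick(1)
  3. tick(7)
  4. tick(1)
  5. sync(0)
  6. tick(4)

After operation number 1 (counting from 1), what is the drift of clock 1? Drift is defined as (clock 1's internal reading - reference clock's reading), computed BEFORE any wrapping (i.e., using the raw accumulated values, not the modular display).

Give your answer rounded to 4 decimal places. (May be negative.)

Answer: 0.9000

Derivation:
After op 1 tick(9): ref=9.0000 raw=[10.8000 9.9000 18.0000 7.2000]
Drift of clock 1 after op 1: 9.9000 - 9.0000 = 0.9000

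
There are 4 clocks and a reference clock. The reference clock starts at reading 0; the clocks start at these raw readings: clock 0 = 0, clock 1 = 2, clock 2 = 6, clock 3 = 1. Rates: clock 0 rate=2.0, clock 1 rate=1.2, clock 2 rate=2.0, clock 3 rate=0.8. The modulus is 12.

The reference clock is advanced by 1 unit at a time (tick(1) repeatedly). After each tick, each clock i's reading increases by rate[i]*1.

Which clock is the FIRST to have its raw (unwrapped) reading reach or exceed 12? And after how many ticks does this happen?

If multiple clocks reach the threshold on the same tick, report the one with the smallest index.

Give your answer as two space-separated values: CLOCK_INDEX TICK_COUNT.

clock 0: start=0, rate=2.0, needs 12-0 = 12; ticks = ceil(12/2.0) = ceil(6.0000) = 6; reading at tick 6 = 0 + 2.0*6 = 12.0000
clock 1: start=2, rate=1.2, needs 12-2 = 10; ticks = ceil(10/1.2) = ceil(8.3333) = 9; reading at tick 9 = 2 + 1.2*9 = 12.8000
clock 2: start=6, rate=2.0, needs 12-6 = 6; ticks = ceil(6/2.0) = ceil(3.0000) = 3; reading at tick 3 = 6 + 2.0*3 = 12.0000
clock 3: start=1, rate=0.8, needs 12-1 = 11; ticks = ceil(11/0.8) = ceil(13.7500) = 14; reading at tick 14 = 1 + 0.8*14 = 12.2000
Minimum tick count = 3; winners = [2]; smallest index = 2

Answer: 2 3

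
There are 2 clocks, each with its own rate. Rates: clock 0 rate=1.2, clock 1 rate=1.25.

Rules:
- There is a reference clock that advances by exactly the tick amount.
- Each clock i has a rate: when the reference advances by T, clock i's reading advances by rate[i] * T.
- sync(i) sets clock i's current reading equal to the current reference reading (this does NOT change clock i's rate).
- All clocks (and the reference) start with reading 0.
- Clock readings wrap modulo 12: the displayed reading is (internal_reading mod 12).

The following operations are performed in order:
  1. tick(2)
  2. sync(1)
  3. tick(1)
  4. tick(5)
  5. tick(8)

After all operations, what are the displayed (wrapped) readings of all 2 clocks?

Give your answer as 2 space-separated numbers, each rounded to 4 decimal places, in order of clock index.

Answer: 7.2000 7.5000

Derivation:
After op 1 tick(2): ref=2.0000 raw=[2.4000 2.5000]
After op 2 sync(1): ref=2.0000 raw=[2.4000 2.0000]
After op 3 tick(1): ref=3.0000 raw=[3.6000 3.2500]
After op 4 tick(5): ref=8.0000 raw=[9.6000 9.5000]
After op 5 tick(8): ref=16.0000 raw=[19.2000 19.5000]
Wrap final raw readings (mod 12): 19.2000 mod 12 = 7.2000; 19.5000 mod 12 = 7.5000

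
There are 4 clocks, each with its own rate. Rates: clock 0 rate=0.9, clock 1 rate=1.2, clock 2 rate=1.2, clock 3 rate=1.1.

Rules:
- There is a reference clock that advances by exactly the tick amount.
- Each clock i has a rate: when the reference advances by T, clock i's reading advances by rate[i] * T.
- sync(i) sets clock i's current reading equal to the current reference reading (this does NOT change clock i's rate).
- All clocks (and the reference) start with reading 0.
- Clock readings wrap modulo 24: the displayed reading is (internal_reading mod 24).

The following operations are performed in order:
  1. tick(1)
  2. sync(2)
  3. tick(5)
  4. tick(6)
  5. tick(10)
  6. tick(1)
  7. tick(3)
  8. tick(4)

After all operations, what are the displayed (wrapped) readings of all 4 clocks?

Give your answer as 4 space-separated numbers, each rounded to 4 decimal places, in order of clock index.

Answer: 3.0000 12.0000 11.8000 9.0000

Derivation:
After op 1 tick(1): ref=1.0000 raw=[0.9000 1.2000 1.2000 1.1000]
After op 2 sync(2): ref=1.0000 raw=[0.9000 1.2000 1.0000 1.1000]
After op 3 tick(5): ref=6.0000 raw=[5.4000 7.2000 7.0000 6.6000]
After op 4 tick(6): ref=12.0000 raw=[10.8000 14.4000 14.2000 13.2000]
After op 5 tick(10): ref=22.0000 raw=[19.8000 26.4000 26.2000 24.2000]
After op 6 tick(1): ref=23.0000 raw=[20.7000 27.6000 27.4000 25.3000]
After op 7 tick(3): ref=26.0000 raw=[23.4000 31.2000 31.0000 28.6000]
After op 8 tick(4): ref=30.0000 raw=[27.0000 36.0000 35.8000 33.0000]
Wrap final raw readings (mod 24): 27.0000 mod 24 = 3.0000; 36.0000 mod 24 = 12.0000; 35.8000 mod 24 = 11.8000; 33.0000 mod 24 = 9.0000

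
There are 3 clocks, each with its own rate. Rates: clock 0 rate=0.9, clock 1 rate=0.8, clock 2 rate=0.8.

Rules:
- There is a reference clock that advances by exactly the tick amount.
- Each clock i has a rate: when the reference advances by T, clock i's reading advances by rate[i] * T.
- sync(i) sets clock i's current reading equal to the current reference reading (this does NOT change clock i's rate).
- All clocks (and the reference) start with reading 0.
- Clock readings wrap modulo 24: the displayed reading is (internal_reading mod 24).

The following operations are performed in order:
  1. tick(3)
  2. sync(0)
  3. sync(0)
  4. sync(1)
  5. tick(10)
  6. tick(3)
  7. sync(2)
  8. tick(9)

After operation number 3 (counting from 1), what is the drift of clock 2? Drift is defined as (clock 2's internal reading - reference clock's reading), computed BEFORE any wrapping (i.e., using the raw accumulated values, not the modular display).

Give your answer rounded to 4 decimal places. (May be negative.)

Answer: -0.6000

Derivation:
After op 1 tick(3): ref=3.0000 raw=[2.7000 2.4000 2.4000]
After op 2 sync(0): ref=3.0000 raw=[3.0000 2.4000 2.4000]
After op 3 sync(0): ref=3.0000 raw=[3.0000 2.4000 2.4000]
Drift of clock 2 after op 3: 2.4000 - 3.0000 = -0.6000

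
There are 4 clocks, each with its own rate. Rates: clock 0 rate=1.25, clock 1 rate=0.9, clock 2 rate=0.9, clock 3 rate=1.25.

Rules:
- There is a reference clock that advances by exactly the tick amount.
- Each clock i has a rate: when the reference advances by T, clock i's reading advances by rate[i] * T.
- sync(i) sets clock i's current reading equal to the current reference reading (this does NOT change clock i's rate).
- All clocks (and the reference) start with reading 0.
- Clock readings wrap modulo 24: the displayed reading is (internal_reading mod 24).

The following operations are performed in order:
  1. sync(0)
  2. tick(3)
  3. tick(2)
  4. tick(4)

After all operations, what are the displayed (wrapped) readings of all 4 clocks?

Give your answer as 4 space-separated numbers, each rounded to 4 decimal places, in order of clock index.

Answer: 11.2500 8.1000 8.1000 11.2500

Derivation:
After op 1 sync(0): ref=0.0000 raw=[0.0000 0.0000 0.0000 0.0000]
After op 2 tick(3): ref=3.0000 raw=[3.7500 2.7000 2.7000 3.7500]
After op 3 tick(2): ref=5.0000 raw=[6.2500 4.5000 4.5000 6.2500]
After op 4 tick(4): ref=9.0000 raw=[11.2500 8.1000 8.1000 11.2500]
Wrap final raw readings (mod 24): 11.2500 mod 24 = 11.2500; 8.1000 mod 24 = 8.1000; 8.1000 mod 24 = 8.1000; 11.2500 mod 24 = 11.2500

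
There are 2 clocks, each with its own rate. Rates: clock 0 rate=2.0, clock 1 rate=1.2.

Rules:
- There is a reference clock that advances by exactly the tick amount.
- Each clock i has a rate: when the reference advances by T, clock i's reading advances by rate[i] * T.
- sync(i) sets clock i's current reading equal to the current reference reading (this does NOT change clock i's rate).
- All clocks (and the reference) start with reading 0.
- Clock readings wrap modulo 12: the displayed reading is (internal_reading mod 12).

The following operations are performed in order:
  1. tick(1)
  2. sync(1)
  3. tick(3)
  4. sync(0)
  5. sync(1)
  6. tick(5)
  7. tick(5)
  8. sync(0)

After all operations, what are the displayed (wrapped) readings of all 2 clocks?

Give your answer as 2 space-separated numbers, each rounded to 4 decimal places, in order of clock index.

After op 1 tick(1): ref=1.0000 raw=[2.0000 1.2000]
After op 2 sync(1): ref=1.0000 raw=[2.0000 1.0000]
After op 3 tick(3): ref=4.0000 raw=[8.0000 4.6000]
After op 4 sync(0): ref=4.0000 raw=[4.0000 4.6000]
After op 5 sync(1): ref=4.0000 raw=[4.0000 4.0000]
After op 6 tick(5): ref=9.0000 raw=[14.0000 10.0000]
After op 7 tick(5): ref=14.0000 raw=[24.0000 16.0000]
After op 8 sync(0): ref=14.0000 raw=[14.0000 16.0000]
Wrap final raw readings (mod 12): 14.0000 mod 12 = 2.0000; 16.0000 mod 12 = 4.0000

Answer: 2.0000 4.0000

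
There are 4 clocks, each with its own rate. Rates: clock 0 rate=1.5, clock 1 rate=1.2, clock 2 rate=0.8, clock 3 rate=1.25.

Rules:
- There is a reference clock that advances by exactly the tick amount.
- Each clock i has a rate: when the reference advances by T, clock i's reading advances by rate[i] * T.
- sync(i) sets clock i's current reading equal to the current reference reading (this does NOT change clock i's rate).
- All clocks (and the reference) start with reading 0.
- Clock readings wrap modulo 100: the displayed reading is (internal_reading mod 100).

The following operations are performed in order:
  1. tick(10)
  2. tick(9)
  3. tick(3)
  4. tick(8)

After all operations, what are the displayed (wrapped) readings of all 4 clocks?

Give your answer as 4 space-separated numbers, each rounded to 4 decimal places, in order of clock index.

Answer: 45.0000 36.0000 24.0000 37.5000

Derivation:
After op 1 tick(10): ref=10.0000 raw=[15.0000 12.0000 8.0000 12.5000]
After op 2 tick(9): ref=19.0000 raw=[28.5000 22.8000 15.2000 23.7500]
After op 3 tick(3): ref=22.0000 raw=[33.0000 26.4000 17.6000 27.5000]
After op 4 tick(8): ref=30.0000 raw=[45.0000 36.0000 24.0000 37.5000]
Wrap final raw readings (mod 100): 45.0000 mod 100 = 45.0000; 36.0000 mod 100 = 36.0000; 24.0000 mod 100 = 24.0000; 37.5000 mod 100 = 37.5000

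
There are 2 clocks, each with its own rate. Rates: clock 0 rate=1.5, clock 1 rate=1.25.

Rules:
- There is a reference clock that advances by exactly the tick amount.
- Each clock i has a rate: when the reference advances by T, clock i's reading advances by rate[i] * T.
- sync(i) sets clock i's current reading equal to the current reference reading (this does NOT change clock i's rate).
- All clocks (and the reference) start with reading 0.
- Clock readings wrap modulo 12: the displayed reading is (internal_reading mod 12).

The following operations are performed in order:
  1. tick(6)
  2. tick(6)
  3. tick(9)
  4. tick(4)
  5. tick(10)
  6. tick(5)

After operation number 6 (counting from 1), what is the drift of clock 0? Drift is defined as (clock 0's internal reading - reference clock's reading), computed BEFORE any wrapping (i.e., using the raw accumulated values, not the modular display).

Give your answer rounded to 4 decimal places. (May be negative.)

Answer: 20.0000

Derivation:
After op 1 tick(6): ref=6.0000 raw=[9.0000 7.5000]
After op 2 tick(6): ref=12.0000 raw=[18.0000 15.0000]
After op 3 tick(9): ref=21.0000 raw=[31.5000 26.2500]
After op 4 tick(4): ref=25.0000 raw=[37.5000 31.2500]
After op 5 tick(10): ref=35.0000 raw=[52.5000 43.7500]
After op 6 tick(5): ref=40.0000 raw=[60.0000 50.0000]
Drift of clock 0 after op 6: 60.0000 - 40.0000 = 20.0000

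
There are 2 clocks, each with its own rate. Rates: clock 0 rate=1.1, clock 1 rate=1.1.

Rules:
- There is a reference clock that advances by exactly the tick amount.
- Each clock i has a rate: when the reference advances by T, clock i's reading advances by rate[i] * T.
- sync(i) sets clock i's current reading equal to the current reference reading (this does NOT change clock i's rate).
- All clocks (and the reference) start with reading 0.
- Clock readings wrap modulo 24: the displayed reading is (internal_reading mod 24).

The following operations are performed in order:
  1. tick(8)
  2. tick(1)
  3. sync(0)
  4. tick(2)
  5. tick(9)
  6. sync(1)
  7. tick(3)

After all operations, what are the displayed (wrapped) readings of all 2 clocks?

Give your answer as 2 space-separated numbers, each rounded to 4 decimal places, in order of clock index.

Answer: 0.4000 23.3000

Derivation:
After op 1 tick(8): ref=8.0000 raw=[8.8000 8.8000]
After op 2 tick(1): ref=9.0000 raw=[9.9000 9.9000]
After op 3 sync(0): ref=9.0000 raw=[9.0000 9.9000]
After op 4 tick(2): ref=11.0000 raw=[11.2000 12.1000]
After op 5 tick(9): ref=20.0000 raw=[21.1000 22.0000]
After op 6 sync(1): ref=20.0000 raw=[21.1000 20.0000]
After op 7 tick(3): ref=23.0000 raw=[24.4000 23.3000]
Wrap final raw readings (mod 24): 24.4000 mod 24 = 0.4000; 23.3000 mod 24 = 23.3000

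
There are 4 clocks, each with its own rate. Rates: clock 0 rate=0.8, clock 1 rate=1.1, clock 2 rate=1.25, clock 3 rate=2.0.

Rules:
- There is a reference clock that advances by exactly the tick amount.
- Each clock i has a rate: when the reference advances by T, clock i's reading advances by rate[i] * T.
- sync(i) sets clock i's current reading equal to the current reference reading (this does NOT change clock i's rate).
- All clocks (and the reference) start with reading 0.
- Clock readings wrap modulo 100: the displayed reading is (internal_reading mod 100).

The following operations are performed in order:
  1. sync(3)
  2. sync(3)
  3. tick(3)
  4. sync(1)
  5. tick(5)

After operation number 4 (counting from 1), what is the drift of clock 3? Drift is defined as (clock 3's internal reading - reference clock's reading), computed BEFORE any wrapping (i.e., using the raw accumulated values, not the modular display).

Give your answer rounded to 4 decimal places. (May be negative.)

Answer: 3.0000

Derivation:
After op 1 sync(3): ref=0.0000 raw=[0.0000 0.0000 0.0000 0.0000]
After op 2 sync(3): ref=0.0000 raw=[0.0000 0.0000 0.0000 0.0000]
After op 3 tick(3): ref=3.0000 raw=[2.4000 3.3000 3.7500 6.0000]
After op 4 sync(1): ref=3.0000 raw=[2.4000 3.0000 3.7500 6.0000]
Drift of clock 3 after op 4: 6.0000 - 3.0000 = 3.0000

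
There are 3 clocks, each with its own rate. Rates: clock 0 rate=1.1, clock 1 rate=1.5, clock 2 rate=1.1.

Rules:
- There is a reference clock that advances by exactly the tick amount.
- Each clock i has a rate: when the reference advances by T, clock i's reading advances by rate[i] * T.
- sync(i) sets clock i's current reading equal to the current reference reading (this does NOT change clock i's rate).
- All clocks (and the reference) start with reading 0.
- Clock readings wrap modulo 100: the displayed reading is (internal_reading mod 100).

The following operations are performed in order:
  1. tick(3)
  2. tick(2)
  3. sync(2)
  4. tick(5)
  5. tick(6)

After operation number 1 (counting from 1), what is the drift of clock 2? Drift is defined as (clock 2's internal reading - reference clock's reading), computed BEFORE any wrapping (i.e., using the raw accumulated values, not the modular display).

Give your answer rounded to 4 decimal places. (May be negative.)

After op 1 tick(3): ref=3.0000 raw=[3.3000 4.5000 3.3000]
Drift of clock 2 after op 1: 3.3000 - 3.0000 = 0.3000

Answer: 0.3000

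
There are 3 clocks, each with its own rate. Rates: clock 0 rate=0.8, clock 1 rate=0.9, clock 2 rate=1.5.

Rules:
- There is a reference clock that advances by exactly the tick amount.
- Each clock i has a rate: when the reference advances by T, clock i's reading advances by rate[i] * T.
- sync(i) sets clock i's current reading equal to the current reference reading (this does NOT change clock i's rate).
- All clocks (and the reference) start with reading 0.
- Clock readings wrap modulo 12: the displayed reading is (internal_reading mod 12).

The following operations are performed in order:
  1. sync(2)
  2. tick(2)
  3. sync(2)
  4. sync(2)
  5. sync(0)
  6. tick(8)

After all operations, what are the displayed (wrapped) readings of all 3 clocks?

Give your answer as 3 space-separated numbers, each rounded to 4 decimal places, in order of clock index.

After op 1 sync(2): ref=0.0000 raw=[0.0000 0.0000 0.0000]
After op 2 tick(2): ref=2.0000 raw=[1.6000 1.8000 3.0000]
After op 3 sync(2): ref=2.0000 raw=[1.6000 1.8000 2.0000]
After op 4 sync(2): ref=2.0000 raw=[1.6000 1.8000 2.0000]
After op 5 sync(0): ref=2.0000 raw=[2.0000 1.8000 2.0000]
After op 6 tick(8): ref=10.0000 raw=[8.4000 9.0000 14.0000]
Wrap final raw readings (mod 12): 8.4000 mod 12 = 8.4000; 9.0000 mod 12 = 9.0000; 14.0000 mod 12 = 2.0000

Answer: 8.4000 9.0000 2.0000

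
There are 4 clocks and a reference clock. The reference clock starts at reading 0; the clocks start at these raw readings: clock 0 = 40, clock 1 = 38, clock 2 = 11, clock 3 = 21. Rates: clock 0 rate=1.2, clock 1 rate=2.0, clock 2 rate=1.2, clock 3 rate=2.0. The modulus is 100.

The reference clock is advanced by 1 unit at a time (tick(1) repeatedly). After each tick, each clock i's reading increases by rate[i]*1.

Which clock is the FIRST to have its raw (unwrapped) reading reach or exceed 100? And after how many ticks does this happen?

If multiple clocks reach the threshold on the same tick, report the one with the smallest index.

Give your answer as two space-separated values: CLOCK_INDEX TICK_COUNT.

clock 0: start=40, rate=1.2, needs 100-40 = 60; ticks = ceil(60/1.2) = ceil(50.0000) = 50; reading at tick 50 = 40 + 1.2*50 = 100.0000
clock 1: start=38, rate=2.0, needs 100-38 = 62; ticks = ceil(62/2.0) = ceil(31.0000) = 31; reading at tick 31 = 38 + 2.0*31 = 100.0000
clock 2: start=11, rate=1.2, needs 100-11 = 89; ticks = ceil(89/1.2) = ceil(74.1667) = 75; reading at tick 75 = 11 + 1.2*75 = 101.0000
clock 3: start=21, rate=2.0, needs 100-21 = 79; ticks = ceil(79/2.0) = ceil(39.5000) = 40; reading at tick 40 = 21 + 2.0*40 = 101.0000
Minimum tick count = 31; winners = [1]; smallest index = 1

Answer: 1 31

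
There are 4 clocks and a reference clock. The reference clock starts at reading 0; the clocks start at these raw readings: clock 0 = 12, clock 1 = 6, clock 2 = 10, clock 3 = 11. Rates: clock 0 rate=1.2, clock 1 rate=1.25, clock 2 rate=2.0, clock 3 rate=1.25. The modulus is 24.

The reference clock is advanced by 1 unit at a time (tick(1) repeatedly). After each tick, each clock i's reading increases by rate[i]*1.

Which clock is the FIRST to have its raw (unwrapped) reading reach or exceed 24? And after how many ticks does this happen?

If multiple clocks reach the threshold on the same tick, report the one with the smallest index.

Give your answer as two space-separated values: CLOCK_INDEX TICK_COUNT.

clock 0: start=12, rate=1.2, needs 24-12 = 12; ticks = ceil(12/1.2) = ceil(10.0000) = 10; reading at tick 10 = 12 + 1.2*10 = 24.0000
clock 1: start=6, rate=1.25, needs 24-6 = 18; ticks = ceil(18/1.25) = ceil(14.4000) = 15; reading at tick 15 = 6 + 1.25*15 = 24.7500
clock 2: start=10, rate=2.0, needs 24-10 = 14; ticks = ceil(14/2.0) = ceil(7.0000) = 7; reading at tick 7 = 10 + 2.0*7 = 24.0000
clock 3: start=11, rate=1.25, needs 24-11 = 13; ticks = ceil(13/1.25) = ceil(10.4000) = 11; reading at tick 11 = 11 + 1.25*11 = 24.7500
Minimum tick count = 7; winners = [2]; smallest index = 2

Answer: 2 7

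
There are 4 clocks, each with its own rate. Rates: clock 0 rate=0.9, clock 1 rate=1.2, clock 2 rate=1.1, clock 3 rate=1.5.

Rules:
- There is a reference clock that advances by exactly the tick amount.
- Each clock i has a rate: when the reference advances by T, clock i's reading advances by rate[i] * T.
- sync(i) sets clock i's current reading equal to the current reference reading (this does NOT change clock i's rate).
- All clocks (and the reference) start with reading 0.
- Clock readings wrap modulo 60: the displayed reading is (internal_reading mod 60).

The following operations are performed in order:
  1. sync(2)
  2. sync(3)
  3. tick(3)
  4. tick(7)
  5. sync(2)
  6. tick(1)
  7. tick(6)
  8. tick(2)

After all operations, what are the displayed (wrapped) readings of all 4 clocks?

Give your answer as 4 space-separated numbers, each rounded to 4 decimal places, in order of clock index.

Answer: 17.1000 22.8000 19.9000 28.5000

Derivation:
After op 1 sync(2): ref=0.0000 raw=[0.0000 0.0000 0.0000 0.0000]
After op 2 sync(3): ref=0.0000 raw=[0.0000 0.0000 0.0000 0.0000]
After op 3 tick(3): ref=3.0000 raw=[2.7000 3.6000 3.3000 4.5000]
After op 4 tick(7): ref=10.0000 raw=[9.0000 12.0000 11.0000 15.0000]
After op 5 sync(2): ref=10.0000 raw=[9.0000 12.0000 10.0000 15.0000]
After op 6 tick(1): ref=11.0000 raw=[9.9000 13.2000 11.1000 16.5000]
After op 7 tick(6): ref=17.0000 raw=[15.3000 20.4000 17.7000 25.5000]
After op 8 tick(2): ref=19.0000 raw=[17.1000 22.8000 19.9000 28.5000]
Wrap final raw readings (mod 60): 17.1000 mod 60 = 17.1000; 22.8000 mod 60 = 22.8000; 19.9000 mod 60 = 19.9000; 28.5000 mod 60 = 28.5000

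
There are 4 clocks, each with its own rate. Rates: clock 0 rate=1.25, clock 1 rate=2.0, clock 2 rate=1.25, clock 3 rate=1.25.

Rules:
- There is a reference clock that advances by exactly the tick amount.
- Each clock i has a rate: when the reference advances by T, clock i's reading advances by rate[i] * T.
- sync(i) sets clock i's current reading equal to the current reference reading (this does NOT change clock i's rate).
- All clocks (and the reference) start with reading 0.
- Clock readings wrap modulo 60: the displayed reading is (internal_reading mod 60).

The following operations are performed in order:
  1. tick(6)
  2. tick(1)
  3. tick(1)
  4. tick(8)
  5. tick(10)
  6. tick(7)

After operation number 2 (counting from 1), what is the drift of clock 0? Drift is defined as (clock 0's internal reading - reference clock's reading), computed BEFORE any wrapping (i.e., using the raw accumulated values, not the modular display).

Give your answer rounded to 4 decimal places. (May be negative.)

Answer: 1.7500

Derivation:
After op 1 tick(6): ref=6.0000 raw=[7.5000 12.0000 7.5000 7.5000]
After op 2 tick(1): ref=7.0000 raw=[8.7500 14.0000 8.7500 8.7500]
Drift of clock 0 after op 2: 8.7500 - 7.0000 = 1.7500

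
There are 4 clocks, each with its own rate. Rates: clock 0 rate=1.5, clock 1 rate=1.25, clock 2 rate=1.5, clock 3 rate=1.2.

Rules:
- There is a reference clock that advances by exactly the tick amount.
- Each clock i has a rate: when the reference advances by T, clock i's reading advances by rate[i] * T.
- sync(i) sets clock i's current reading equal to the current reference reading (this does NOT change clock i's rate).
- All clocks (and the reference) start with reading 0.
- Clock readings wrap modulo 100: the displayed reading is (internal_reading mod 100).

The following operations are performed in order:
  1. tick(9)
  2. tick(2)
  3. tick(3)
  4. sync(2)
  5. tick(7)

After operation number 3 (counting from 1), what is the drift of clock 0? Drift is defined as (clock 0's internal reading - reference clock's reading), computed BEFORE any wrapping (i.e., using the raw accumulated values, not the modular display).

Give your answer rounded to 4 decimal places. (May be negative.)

Answer: 7.0000

Derivation:
After op 1 tick(9): ref=9.0000 raw=[13.5000 11.2500 13.5000 10.8000]
After op 2 tick(2): ref=11.0000 raw=[16.5000 13.7500 16.5000 13.2000]
After op 3 tick(3): ref=14.0000 raw=[21.0000 17.5000 21.0000 16.8000]
Drift of clock 0 after op 3: 21.0000 - 14.0000 = 7.0000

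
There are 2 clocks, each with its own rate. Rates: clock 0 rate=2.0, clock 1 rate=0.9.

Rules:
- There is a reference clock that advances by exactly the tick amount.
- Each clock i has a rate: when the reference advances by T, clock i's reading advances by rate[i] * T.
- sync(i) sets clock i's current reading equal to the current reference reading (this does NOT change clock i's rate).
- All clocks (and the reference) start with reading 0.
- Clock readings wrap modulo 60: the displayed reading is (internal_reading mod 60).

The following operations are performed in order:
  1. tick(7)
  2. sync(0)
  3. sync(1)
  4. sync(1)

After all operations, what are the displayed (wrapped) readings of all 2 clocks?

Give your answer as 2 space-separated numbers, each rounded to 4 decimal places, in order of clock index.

After op 1 tick(7): ref=7.0000 raw=[14.0000 6.3000]
After op 2 sync(0): ref=7.0000 raw=[7.0000 6.3000]
After op 3 sync(1): ref=7.0000 raw=[7.0000 7.0000]
After op 4 sync(1): ref=7.0000 raw=[7.0000 7.0000]
Wrap final raw readings (mod 60): 7.0000 mod 60 = 7.0000; 7.0000 mod 60 = 7.0000

Answer: 7.0000 7.0000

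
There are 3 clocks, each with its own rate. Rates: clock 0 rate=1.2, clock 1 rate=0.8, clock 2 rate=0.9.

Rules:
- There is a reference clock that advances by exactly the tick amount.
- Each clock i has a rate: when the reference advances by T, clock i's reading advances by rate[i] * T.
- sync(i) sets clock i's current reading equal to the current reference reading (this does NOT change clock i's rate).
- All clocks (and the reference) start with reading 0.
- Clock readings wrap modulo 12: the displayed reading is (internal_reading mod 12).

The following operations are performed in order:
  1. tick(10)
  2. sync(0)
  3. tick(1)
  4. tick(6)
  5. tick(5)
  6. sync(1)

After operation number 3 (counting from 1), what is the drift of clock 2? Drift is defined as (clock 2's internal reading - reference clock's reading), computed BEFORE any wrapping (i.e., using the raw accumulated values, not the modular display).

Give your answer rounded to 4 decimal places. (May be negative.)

Answer: -1.1000

Derivation:
After op 1 tick(10): ref=10.0000 raw=[12.0000 8.0000 9.0000]
After op 2 sync(0): ref=10.0000 raw=[10.0000 8.0000 9.0000]
After op 3 tick(1): ref=11.0000 raw=[11.2000 8.8000 9.9000]
Drift of clock 2 after op 3: 9.9000 - 11.0000 = -1.1000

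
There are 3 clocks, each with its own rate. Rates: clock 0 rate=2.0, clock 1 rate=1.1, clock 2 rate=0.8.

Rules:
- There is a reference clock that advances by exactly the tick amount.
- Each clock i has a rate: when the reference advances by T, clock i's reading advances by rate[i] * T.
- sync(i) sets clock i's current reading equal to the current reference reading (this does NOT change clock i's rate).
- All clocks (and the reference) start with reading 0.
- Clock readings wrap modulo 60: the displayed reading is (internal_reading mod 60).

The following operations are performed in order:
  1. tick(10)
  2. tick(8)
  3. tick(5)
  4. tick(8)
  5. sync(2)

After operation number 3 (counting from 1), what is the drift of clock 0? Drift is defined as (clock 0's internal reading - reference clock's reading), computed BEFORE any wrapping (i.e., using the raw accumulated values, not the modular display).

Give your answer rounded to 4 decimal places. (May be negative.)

Answer: 23.0000

Derivation:
After op 1 tick(10): ref=10.0000 raw=[20.0000 11.0000 8.0000]
After op 2 tick(8): ref=18.0000 raw=[36.0000 19.8000 14.4000]
After op 3 tick(5): ref=23.0000 raw=[46.0000 25.3000 18.4000]
Drift of clock 0 after op 3: 46.0000 - 23.0000 = 23.0000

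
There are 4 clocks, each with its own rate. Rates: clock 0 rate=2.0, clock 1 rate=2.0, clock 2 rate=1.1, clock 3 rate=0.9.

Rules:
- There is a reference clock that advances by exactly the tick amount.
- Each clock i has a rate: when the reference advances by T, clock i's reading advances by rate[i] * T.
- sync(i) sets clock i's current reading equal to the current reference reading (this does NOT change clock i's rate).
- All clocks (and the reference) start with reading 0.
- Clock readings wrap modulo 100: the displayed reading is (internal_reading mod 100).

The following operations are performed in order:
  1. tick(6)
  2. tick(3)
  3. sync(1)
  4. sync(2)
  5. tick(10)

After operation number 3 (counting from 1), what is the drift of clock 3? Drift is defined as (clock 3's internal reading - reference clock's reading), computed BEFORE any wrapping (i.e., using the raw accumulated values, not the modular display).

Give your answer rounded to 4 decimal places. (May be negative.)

Answer: -0.9000

Derivation:
After op 1 tick(6): ref=6.0000 raw=[12.0000 12.0000 6.6000 5.4000]
After op 2 tick(3): ref=9.0000 raw=[18.0000 18.0000 9.9000 8.1000]
After op 3 sync(1): ref=9.0000 raw=[18.0000 9.0000 9.9000 8.1000]
Drift of clock 3 after op 3: 8.1000 - 9.0000 = -0.9000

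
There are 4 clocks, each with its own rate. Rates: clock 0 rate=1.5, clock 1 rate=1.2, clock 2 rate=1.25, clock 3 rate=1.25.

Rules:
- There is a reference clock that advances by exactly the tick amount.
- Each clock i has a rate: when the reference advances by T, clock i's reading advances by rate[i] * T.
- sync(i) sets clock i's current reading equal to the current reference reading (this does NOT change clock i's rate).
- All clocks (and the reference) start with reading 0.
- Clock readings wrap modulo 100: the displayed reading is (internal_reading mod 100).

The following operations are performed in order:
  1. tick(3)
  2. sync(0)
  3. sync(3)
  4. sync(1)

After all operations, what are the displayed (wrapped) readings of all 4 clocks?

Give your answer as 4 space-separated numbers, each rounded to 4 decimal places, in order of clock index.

Answer: 3.0000 3.0000 3.7500 3.0000

Derivation:
After op 1 tick(3): ref=3.0000 raw=[4.5000 3.6000 3.7500 3.7500]
After op 2 sync(0): ref=3.0000 raw=[3.0000 3.6000 3.7500 3.7500]
After op 3 sync(3): ref=3.0000 raw=[3.0000 3.6000 3.7500 3.0000]
After op 4 sync(1): ref=3.0000 raw=[3.0000 3.0000 3.7500 3.0000]
Wrap final raw readings (mod 100): 3.0000 mod 100 = 3.0000; 3.0000 mod 100 = 3.0000; 3.7500 mod 100 = 3.7500; 3.0000 mod 100 = 3.0000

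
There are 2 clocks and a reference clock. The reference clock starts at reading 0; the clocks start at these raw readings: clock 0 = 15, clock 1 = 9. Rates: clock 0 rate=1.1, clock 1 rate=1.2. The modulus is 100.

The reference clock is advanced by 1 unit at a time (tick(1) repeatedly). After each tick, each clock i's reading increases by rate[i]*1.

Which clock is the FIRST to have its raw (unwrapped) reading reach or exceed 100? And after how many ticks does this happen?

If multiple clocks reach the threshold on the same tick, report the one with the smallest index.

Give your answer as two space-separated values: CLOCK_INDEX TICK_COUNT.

clock 0: start=15, rate=1.1, needs 100-15 = 85; ticks = ceil(85/1.1) = ceil(77.2727) = 78; reading at tick 78 = 15 + 1.1*78 = 100.8000
clock 1: start=9, rate=1.2, needs 100-9 = 91; ticks = ceil(91/1.2) = ceil(75.8333) = 76; reading at tick 76 = 9 + 1.2*76 = 100.2000
Minimum tick count = 76; winners = [1]; smallest index = 1

Answer: 1 76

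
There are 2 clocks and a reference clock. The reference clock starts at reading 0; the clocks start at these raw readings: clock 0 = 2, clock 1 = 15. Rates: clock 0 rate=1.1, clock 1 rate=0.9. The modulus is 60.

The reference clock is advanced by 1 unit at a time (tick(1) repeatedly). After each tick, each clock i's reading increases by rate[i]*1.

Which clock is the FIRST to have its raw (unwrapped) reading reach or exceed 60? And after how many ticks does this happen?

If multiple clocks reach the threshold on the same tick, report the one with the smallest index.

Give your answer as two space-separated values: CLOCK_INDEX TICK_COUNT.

clock 0: start=2, rate=1.1, needs 60-2 = 58; ticks = ceil(58/1.1) = ceil(52.7273) = 53; reading at tick 53 = 2 + 1.1*53 = 60.3000
clock 1: start=15, rate=0.9, needs 60-15 = 45; ticks = ceil(45/0.9) = ceil(50.0000) = 50; reading at tick 50 = 15 + 0.9*50 = 60.0000
Minimum tick count = 50; winners = [1]; smallest index = 1

Answer: 1 50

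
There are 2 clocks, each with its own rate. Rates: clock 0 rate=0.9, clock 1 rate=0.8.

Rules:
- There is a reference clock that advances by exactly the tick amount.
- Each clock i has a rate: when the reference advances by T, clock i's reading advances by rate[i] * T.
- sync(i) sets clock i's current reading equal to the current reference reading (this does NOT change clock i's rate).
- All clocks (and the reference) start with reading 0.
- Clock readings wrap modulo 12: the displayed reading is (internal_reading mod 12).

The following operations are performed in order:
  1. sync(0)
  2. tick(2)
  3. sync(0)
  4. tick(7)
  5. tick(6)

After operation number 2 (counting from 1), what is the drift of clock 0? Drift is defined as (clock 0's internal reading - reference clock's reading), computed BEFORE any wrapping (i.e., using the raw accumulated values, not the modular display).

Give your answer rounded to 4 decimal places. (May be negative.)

After op 1 sync(0): ref=0.0000 raw=[0.0000 0.0000]
After op 2 tick(2): ref=2.0000 raw=[1.8000 1.6000]
Drift of clock 0 after op 2: 1.8000 - 2.0000 = -0.2000

Answer: -0.2000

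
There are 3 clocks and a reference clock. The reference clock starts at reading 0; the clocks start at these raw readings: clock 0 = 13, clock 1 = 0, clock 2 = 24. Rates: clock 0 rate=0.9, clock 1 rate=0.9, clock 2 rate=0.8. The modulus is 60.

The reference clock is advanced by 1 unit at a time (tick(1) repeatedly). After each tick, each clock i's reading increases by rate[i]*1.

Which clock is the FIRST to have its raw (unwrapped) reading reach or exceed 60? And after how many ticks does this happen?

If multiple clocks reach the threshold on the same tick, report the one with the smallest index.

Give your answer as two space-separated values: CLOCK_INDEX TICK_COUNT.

Answer: 2 45

Derivation:
clock 0: start=13, rate=0.9, needs 60-13 = 47; ticks = ceil(47/0.9) = ceil(52.2222) = 53; reading at tick 53 = 13 + 0.9*53 = 60.7000
clock 1: start=0, rate=0.9, needs 60-0 = 60; ticks = ceil(60/0.9) = ceil(66.6667) = 67; reading at tick 67 = 0 + 0.9*67 = 60.3000
clock 2: start=24, rate=0.8, needs 60-24 = 36; ticks = ceil(36/0.8) = ceil(45.0000) = 45; reading at tick 45 = 24 + 0.8*45 = 60.0000
Minimum tick count = 45; winners = [2]; smallest index = 2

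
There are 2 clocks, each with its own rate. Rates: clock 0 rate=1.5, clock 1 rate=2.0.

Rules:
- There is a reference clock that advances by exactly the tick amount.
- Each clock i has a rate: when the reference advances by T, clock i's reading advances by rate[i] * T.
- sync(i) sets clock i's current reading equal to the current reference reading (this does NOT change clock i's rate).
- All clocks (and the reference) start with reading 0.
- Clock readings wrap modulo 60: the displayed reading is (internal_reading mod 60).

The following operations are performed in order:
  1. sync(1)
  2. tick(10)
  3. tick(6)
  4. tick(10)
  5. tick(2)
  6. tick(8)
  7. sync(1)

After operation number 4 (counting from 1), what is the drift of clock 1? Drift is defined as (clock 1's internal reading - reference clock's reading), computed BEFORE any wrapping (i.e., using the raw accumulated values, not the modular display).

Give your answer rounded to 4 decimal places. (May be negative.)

Answer: 26.0000

Derivation:
After op 1 sync(1): ref=0.0000 raw=[0.0000 0.0000]
After op 2 tick(10): ref=10.0000 raw=[15.0000 20.0000]
After op 3 tick(6): ref=16.0000 raw=[24.0000 32.0000]
After op 4 tick(10): ref=26.0000 raw=[39.0000 52.0000]
Drift of clock 1 after op 4: 52.0000 - 26.0000 = 26.0000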